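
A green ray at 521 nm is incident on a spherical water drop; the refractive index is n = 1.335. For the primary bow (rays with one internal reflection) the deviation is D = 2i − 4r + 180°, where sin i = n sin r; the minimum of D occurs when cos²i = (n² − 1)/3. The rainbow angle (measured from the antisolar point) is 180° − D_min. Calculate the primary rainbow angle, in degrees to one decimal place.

41.8°

cos²i = (1.78222 − 1)/3 = 0.26074; i = arccos(0.51063) = 59.294°.
sin r = sin 59.294°/1.335 = 0.64405; r = 40.094°.
D_min = 2·59.294° − 4·40.094° + 180° = 138.212°.
Rainbow angle = 180° − D_min = 41.788°.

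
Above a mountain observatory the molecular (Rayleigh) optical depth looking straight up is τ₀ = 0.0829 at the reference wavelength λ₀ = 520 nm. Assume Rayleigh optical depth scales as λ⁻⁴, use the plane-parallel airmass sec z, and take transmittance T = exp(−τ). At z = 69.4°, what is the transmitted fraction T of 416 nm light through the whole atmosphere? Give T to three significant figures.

0.563

sec 69.4° = 2.8422.
τ = 0.0829 × (520/416)⁴ × 2.8422 = 0.0829 × 2.4414 × 2.8422 = 0.5752.
T = exp(−0.5752) = 0.5626.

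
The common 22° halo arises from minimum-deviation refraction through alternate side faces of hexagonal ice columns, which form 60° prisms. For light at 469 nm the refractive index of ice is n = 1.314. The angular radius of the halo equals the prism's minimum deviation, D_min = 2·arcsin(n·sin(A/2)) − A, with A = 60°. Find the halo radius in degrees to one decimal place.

n·sin(A/2) = 1.314 × sin 30° = 1.314 × 0.5000 = 0.6570.
D_min = 2·arcsin(0.6570) − 60° = 2 × 41.071° − 60° = 22.143°.

22.1°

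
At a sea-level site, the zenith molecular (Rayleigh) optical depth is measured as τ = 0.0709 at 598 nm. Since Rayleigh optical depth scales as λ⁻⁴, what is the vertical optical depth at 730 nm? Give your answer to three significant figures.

τ(730 nm) = τ(598 nm) × (598/730)⁴ = 0.0709 × (0.8192)⁴ = 0.0709 × 0.4503 = 0.0319.

0.0319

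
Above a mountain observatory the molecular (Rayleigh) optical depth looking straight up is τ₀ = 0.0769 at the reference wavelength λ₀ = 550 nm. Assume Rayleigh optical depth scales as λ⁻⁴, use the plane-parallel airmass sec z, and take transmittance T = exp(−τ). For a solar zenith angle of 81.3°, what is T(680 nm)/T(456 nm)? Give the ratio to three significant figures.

Airmass: sec 81.3° = 6.6111.
τ(680 nm) = 0.0769 × (550/680)⁴ × 6.6111 = 0.0769 × 0.4280 × 6.6111 = 0.2176.
τ(456 nm) = 0.0769 × (550/456)⁴ × 6.6111 = 0.0769 × 2.1164 × 6.6111 = 1.0759.
T(680)/T(456) = exp(τ_B − τ_A) = exp(0.8584) = 2.3593.

2.36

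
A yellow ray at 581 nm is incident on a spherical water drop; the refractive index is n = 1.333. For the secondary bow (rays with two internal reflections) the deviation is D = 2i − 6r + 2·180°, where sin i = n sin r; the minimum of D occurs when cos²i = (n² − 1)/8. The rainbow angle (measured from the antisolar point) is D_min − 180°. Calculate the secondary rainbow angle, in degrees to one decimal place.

cos²i = (1.77689 − 1)/8 = 0.09711; i = arccos(0.31163) = 71.843°.
sin r = sin 71.843°/1.333 = 0.71283; r = 45.466°.
D_min = 2·71.843° − 6·45.466° + 360° = 230.891°.
Rainbow angle = D_min − 180° = 50.891°.

50.9°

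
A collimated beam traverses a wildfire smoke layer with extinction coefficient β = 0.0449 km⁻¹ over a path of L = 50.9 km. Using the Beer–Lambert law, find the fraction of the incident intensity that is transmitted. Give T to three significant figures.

0.102

τ = β·L = 0.0449 × 50.9 = 2.2854.
T = exp(−2.2854) = 0.1017.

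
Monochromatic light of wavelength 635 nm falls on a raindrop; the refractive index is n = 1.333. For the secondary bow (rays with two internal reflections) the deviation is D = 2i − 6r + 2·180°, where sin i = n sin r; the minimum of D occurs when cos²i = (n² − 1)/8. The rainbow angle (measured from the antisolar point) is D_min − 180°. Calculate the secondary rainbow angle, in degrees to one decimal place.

cos²i = (1.77689 − 1)/8 = 0.09711; i = arccos(0.31163) = 71.843°.
sin r = sin 71.843°/1.333 = 0.71283; r = 45.466°.
D_min = 2·71.843° − 6·45.466° + 360° = 230.891°.
Rainbow angle = D_min − 180° = 50.891°.

50.9°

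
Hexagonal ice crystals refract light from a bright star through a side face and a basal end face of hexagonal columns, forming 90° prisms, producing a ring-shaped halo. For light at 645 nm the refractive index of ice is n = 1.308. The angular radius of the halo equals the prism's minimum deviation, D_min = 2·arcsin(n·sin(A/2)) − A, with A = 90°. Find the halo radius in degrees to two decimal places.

n·sin(A/2) = 1.308 × sin 45° = 1.308 × 0.7071 = 0.9249.
D_min = 2·arcsin(0.9249) − 90° = 2 × 67.653° − 90° = 45.305°.

45.31°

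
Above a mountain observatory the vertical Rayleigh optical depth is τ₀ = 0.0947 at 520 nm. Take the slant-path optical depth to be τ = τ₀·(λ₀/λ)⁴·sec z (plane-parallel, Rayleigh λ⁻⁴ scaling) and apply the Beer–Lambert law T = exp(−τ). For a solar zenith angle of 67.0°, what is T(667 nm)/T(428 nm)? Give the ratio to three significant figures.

1.55

Airmass: sec 67.0° = 2.5593.
τ(667 nm) = 0.0947 × (520/667)⁴ × 2.5593 = 0.0947 × 0.3694 × 2.5593 = 0.0895.
τ(428 nm) = 0.0947 × (520/428)⁴ × 2.5593 = 0.0947 × 2.1789 × 2.5593 = 0.5281.
T(667)/T(428) = exp(τ_B − τ_A) = exp(0.4386) = 1.5505.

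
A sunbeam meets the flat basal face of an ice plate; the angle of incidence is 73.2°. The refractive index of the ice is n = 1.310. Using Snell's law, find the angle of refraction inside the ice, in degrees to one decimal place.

47.0°

Snell: sin θ_r = sin θ_i / n = sin 73.2° / 1.310 = 0.9573 / 1.310 = 0.7308.
θ_r = arcsin(0.7308) = 46.95°.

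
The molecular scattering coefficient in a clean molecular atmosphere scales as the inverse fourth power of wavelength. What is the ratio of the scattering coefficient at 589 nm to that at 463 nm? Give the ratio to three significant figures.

Rayleigh scattering ∝ λ⁻⁴, so the ratio of coefficients is the inverse fourth power of the wavelength ratio.
σ(589)/σ(463) = (463/589)⁴ = (0.7861)⁴ = 0.3818.

0.382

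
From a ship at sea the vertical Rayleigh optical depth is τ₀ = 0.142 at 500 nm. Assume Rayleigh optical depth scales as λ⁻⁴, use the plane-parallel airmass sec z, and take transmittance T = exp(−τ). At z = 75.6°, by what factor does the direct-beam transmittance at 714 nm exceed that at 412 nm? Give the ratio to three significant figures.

3.01

Airmass: sec 75.6° = 4.0211.
τ(714 nm) = 0.142 × (500/714)⁴ × 4.0211 = 0.142 × 0.2405 × 4.0211 = 0.1373.
τ(412 nm) = 0.142 × (500/412)⁴ × 4.0211 = 0.142 × 2.1692 × 4.0211 = 1.2386.
T(714)/T(412) = exp(τ_B − τ_A) = exp(1.1013) = 3.0079.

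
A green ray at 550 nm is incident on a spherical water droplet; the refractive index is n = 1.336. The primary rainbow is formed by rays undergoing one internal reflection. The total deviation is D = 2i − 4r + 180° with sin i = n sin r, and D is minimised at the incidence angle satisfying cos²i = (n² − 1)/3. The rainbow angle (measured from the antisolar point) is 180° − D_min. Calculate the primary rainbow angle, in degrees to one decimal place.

cos²i = (1.78490 − 1)/3 = 0.26163; i = arccos(0.51150) = 59.236°.
sin r = sin 59.236°/1.336 = 0.64318; r = 40.029°.
D_min = 2·59.236° − 4·40.029° + 180° = 138.356°.
Rainbow angle = 180° − D_min = 41.644°.

41.6°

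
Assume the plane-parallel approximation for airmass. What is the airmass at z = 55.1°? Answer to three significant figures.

1.75

X = sec z = 1/cos 55.1° = 1/0.5721 = 1.7478.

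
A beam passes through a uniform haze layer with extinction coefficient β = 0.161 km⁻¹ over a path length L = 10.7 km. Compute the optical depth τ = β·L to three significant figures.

1.72

τ = β·L = 0.161 × 10.7 = 1.7227.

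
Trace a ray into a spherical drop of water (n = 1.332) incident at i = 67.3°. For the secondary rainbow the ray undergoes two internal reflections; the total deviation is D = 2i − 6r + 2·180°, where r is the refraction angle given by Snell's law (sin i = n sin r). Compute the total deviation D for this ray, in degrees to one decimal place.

231.6°

sin r = sin 67.3° / 1.332 = 0.9225/1.332 = 0.6926; r = 43.84°.
D = 2·67.3° − 6·43.84° + 2·180° = 134.60° − 263.02° + 360° = 231.58°.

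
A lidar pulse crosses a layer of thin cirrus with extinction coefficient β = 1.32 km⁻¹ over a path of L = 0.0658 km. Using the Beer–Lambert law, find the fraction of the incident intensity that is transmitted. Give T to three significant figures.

0.917

τ = β·L = 1.32 × 0.0658 = 0.0869.
T = exp(−0.0869) = 0.9168.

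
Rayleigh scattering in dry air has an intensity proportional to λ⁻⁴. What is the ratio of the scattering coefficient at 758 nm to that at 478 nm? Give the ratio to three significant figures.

Rayleigh scattering ∝ λ⁻⁴, so the ratio of coefficients is the inverse fourth power of the wavelength ratio.
σ(758)/σ(478) = (478/758)⁴ = (0.6306)⁴ = 0.1581.

0.158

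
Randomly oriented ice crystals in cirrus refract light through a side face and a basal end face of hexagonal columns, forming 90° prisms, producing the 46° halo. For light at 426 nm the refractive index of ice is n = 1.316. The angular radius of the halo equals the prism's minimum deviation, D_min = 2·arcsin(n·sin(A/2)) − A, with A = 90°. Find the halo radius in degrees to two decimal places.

n·sin(A/2) = 1.316 × sin 45° = 1.316 × 0.7071 = 0.9306.
D_min = 2·arcsin(0.9306) − 90° = 2 × 68.521° − 90° = 47.042°.

47.04°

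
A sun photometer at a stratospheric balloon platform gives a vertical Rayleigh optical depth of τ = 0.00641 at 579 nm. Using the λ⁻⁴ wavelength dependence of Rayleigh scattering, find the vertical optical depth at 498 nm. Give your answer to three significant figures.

τ(498 nm) = τ(579 nm) × (579/498)⁴ = 0.00641 × (1.1627)⁴ = 0.00641 × 1.8272 = 0.0117.

0.0117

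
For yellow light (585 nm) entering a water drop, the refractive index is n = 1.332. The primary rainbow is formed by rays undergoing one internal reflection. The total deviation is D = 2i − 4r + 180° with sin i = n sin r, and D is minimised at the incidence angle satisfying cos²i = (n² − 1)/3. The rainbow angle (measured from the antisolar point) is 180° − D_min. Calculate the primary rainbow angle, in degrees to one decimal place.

42.2°

cos²i = (1.77422 − 1)/3 = 0.25807; i = arccos(0.50801) = 59.469°.
sin r = sin 59.469°/1.332 = 0.64666; r = 40.290°.
D_min = 2·59.469° − 4·40.290° + 180° = 137.776°.
Rainbow angle = 180° − D_min = 42.224°.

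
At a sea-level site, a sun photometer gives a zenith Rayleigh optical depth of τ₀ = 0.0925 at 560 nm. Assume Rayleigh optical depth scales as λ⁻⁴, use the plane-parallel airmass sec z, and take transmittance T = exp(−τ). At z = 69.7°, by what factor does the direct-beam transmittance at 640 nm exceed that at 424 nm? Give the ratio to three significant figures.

Airmass: sec 69.7° = 2.8824.
τ(640 nm) = 0.0925 × (560/640)⁴ × 2.8824 = 0.0925 × 0.5862 × 2.8824 = 0.1563.
τ(424 nm) = 0.0925 × (560/424)⁴ × 2.8824 = 0.0925 × 3.0429 × 2.8824 = 0.8113.
T(640)/T(424) = exp(τ_B − τ_A) = exp(0.6550) = 1.9252.

1.93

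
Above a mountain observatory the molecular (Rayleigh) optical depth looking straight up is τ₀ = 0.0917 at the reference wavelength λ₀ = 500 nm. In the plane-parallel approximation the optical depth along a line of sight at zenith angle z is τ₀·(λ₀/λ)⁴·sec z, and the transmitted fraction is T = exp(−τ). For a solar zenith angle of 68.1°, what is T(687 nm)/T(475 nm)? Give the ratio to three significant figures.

Airmass: sec 68.1° = 2.6811.
τ(687 nm) = 0.0917 × (500/687)⁴ × 2.6811 = 0.0917 × 0.2806 × 2.6811 = 0.0690.
τ(475 nm) = 0.0917 × (500/475)⁴ × 2.6811 = 0.0917 × 1.2277 × 2.6811 = 0.3018.
T(687)/T(475) = exp(τ_B − τ_A) = exp(0.2329) = 1.2622.

1.26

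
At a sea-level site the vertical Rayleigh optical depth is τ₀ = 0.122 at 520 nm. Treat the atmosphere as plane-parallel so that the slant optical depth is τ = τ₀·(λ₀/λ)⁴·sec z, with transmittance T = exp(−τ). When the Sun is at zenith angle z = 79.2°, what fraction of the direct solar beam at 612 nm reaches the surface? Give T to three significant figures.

sec 79.2° = 5.3367.
τ = 0.122 × (520/612)⁴ × 5.3367 = 0.122 × 0.5212 × 5.3367 = 0.3393.
T = exp(−0.3393) = 0.7122.

0.712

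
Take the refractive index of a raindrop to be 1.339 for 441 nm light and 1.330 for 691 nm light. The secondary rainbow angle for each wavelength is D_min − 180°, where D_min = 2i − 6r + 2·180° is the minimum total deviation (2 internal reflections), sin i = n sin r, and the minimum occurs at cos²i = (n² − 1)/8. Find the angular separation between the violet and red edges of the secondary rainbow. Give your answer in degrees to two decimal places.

At 441 nm (n = 1.339): cos²i = 0.09912 → i = 71.650°, r = 45.141°, D_min = 232.451°, rainbow angle = 52.451°.
At 691 nm (n = 1.330): cos²i = 0.09611 → i = 71.940°, r = 45.630°, D_min = 230.101°, rainbow angle = 50.101°.
Angular width = |52.451° − 50.101°| = 2.350°.

2.35°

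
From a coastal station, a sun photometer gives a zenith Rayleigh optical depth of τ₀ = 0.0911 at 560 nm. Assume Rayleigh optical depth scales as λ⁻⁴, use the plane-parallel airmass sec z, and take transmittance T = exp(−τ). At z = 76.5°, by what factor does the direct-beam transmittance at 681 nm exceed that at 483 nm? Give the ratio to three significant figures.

Airmass: sec 76.5° = 4.2837.
τ(681 nm) = 0.0911 × (560/681)⁴ × 4.2837 = 0.0911 × 0.4573 × 4.2837 = 0.1784.
τ(483 nm) = 0.0911 × (560/483)⁴ × 4.2837 = 0.0911 × 1.8070 × 4.2837 = 0.7052.
T(681)/T(483) = exp(τ_B − τ_A) = exp(0.5267) = 1.6934.

1.69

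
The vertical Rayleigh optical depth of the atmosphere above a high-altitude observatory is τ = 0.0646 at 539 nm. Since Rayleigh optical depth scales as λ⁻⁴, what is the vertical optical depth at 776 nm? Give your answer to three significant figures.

0.0150

τ(776 nm) = τ(539 nm) × (539/776)⁴ = 0.0646 × (0.6946)⁴ = 0.0646 × 0.2328 = 0.0150.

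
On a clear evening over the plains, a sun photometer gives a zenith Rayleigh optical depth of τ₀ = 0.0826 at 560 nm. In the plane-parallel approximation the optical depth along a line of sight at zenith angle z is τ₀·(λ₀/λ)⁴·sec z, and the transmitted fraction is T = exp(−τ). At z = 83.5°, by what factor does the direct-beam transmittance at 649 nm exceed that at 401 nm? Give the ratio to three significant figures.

Airmass: sec 83.5° = 8.8337.
τ(649 nm) = 0.0826 × (560/649)⁴ × 8.8337 = 0.0826 × 0.5543 × 8.8337 = 0.4045.
τ(401 nm) = 0.0826 × (560/401)⁴ × 8.8337 = 0.0826 × 3.8034 × 8.8337 = 2.7752.
T(649)/T(401) = exp(τ_B − τ_A) = exp(2.3707) = 10.7052.

10.7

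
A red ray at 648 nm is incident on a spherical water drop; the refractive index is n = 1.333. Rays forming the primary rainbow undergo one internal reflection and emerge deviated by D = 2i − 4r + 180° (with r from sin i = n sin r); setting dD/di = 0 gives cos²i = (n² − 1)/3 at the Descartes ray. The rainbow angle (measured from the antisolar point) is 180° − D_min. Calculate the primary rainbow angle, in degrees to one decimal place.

cos²i = (1.77689 − 1)/3 = 0.25896; i = arccos(0.50888) = 59.410°.
sin r = sin 59.410°/1.333 = 0.64579; r = 40.225°.
D_min = 2·59.410° − 4·40.225° + 180° = 137.922°.
Rainbow angle = 180° − D_min = 42.078°.

42.1°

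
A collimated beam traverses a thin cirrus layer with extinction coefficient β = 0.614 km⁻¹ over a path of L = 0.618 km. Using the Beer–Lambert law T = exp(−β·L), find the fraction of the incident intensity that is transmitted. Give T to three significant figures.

τ = β·L = 0.614 × 0.618 = 0.3795.
T = exp(−0.3795) = 0.6842.

0.684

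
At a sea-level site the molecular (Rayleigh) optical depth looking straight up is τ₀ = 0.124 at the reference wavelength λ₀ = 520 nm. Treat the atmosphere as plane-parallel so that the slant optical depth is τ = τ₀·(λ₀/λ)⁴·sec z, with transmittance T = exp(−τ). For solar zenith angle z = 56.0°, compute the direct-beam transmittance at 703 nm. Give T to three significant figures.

sec 56.0° = 1.7883.
τ = 0.124 × (520/703)⁴ × 1.7883 = 0.124 × 0.2994 × 1.7883 = 0.0664.
T = exp(−0.0664) = 0.9358.

0.936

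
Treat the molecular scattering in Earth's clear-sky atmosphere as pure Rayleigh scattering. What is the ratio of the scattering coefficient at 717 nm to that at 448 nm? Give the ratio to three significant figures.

Rayleigh scattering ∝ λ⁻⁴, so the ratio of coefficients is the inverse fourth power of the wavelength ratio.
σ(717)/σ(448) = (448/717)⁴ = (0.6248)⁴ = 0.1524.

0.152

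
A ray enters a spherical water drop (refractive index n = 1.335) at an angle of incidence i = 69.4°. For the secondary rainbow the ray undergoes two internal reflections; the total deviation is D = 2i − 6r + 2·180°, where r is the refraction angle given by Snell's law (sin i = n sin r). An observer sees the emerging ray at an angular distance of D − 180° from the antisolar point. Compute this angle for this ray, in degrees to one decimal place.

51.7°

sin r = sin 69.4° / 1.335 = 0.9361/1.335 = 0.7012; r = 44.52°.
D = 2·69.4° − 6·44.52° + 2·180° = 138.80° − 267.12° + 360° = 231.68°.
Angle from antisolar point = D − 180° = 51.68°.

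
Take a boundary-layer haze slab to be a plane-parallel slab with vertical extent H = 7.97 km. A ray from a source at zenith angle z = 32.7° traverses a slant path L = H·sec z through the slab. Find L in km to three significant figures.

9.47 km

sec z = 1/cos 32.7° = 1.1883.
L = 7.97 × 1.1883 = 9.471 km.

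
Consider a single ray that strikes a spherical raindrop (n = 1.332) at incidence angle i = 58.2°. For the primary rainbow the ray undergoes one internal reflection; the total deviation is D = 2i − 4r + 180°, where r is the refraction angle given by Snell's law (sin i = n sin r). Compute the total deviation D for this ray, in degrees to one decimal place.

sin r = sin 58.2° / 1.332 = 0.8499/1.332 = 0.6381; r = 39.65°.
D = 2·58.2° − 4·39.65° + 180° = 116.40° − 158.59° + 180° = 137.81°.

137.8°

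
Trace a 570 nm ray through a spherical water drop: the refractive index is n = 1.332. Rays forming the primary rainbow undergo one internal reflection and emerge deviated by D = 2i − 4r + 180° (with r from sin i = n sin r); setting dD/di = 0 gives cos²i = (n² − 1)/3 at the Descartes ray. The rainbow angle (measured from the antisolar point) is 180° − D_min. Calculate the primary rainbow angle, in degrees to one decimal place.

cos²i = (1.77422 − 1)/3 = 0.25807; i = arccos(0.50801) = 59.469°.
sin r = sin 59.469°/1.332 = 0.64666; r = 40.290°.
D_min = 2·59.469° − 4·40.290° + 180° = 137.776°.
Rainbow angle = 180° − D_min = 42.224°.

42.2°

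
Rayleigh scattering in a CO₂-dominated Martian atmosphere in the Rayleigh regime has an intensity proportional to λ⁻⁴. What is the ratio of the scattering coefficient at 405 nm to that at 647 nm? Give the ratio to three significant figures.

Rayleigh scattering ∝ λ⁻⁴, so the ratio of coefficients is the inverse fourth power of the wavelength ratio.
σ(405)/σ(647) = (647/405)⁴ = (1.5975)⁴ = 6.513.

6.51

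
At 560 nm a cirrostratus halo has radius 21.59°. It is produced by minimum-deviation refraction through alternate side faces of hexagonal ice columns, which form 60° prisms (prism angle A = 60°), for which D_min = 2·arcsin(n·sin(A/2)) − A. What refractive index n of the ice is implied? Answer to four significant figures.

Rearranging: n = sin((D_min + A)/2) / sin(A/2).
(D_min + A)/2 = (21.59° + 60°)/2 = 40.795°.
n = sin 40.795° / sin 30° = 0.6534 / 0.5000 = 1.3067.

1.307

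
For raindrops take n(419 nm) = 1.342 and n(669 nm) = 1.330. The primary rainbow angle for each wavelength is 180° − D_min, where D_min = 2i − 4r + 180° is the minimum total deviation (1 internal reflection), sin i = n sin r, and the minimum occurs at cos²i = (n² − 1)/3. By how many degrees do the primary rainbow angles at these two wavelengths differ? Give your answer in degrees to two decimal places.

At 419 nm (n = 1.342): cos²i = 0.26699 → i = 58.888°, r = 39.641°, D_min = 139.213°, rainbow angle = 40.787°.
At 669 nm (n = 1.330): cos²i = 0.25630 → i = 59.585°, r = 40.422°, D_min = 137.484°, rainbow angle = 42.516°.
Angular width = |40.787° − 42.516°| = 1.729°.

1.73°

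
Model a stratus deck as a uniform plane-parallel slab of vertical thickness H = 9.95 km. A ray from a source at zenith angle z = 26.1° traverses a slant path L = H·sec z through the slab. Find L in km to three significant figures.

11.1 km

sec z = 1/cos 26.1° = 1.1136.
L = 9.95 × 1.1136 = 11.080 km.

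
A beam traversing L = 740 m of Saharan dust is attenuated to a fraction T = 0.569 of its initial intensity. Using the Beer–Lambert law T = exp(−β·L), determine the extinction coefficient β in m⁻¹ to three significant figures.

Beer–Lambert: T = exp(−βL) ⇒ β = −ln(T)/L = −ln(0.569)/740 = 0.5639/740 = 0.000762 m⁻¹.

0.000762 m⁻¹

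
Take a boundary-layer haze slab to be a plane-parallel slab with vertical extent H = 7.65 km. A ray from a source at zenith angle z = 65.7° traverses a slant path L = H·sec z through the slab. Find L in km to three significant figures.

18.6 km

sec z = 1/cos 65.7° = 2.4300.
L = 7.65 × 2.4300 = 18.590 km.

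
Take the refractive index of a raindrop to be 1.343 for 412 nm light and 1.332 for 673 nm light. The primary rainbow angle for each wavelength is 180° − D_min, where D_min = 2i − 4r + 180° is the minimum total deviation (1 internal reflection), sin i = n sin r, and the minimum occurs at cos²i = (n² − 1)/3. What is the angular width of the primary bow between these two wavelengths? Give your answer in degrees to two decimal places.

At 412 nm (n = 1.343): cos²i = 0.26788 → i = 58.830°, r = 39.577°, D_min = 139.354°, rainbow angle = 40.646°.
At 673 nm (n = 1.332): cos²i = 0.25807 → i = 59.469°, r = 40.290°, D_min = 137.776°, rainbow angle = 42.224°.
Angular width = |40.646° − 42.224°| = 1.578°.

1.58°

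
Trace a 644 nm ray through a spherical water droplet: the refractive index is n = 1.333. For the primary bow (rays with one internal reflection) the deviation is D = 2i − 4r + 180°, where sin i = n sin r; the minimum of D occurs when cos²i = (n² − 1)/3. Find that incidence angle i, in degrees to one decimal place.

59.4°

cos²i = (1.333² − 1)/3 = (1.77689 − 1)/3 = 0.25896.
cos i = 0.50888, so i = 59.410°.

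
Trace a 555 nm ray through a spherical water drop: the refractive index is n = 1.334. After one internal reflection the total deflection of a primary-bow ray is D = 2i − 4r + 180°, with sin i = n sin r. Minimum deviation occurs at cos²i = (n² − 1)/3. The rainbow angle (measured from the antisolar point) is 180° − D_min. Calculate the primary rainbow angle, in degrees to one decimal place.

cos²i = (1.77956 − 1)/3 = 0.25985; i = arccos(0.50976) = 59.352°.
sin r = sin 59.352°/1.334 = 0.64492; r = 40.159°.
D_min = 2·59.352° − 4·40.159° + 180° = 138.067°.
Rainbow angle = 180° − D_min = 41.933°.

41.9°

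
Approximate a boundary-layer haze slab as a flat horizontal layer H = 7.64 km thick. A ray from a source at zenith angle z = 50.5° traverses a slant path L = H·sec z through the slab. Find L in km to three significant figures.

12.0 km

sec z = 1/cos 50.5° = 1.5721.
L = 7.64 × 1.5721 = 12.011 km.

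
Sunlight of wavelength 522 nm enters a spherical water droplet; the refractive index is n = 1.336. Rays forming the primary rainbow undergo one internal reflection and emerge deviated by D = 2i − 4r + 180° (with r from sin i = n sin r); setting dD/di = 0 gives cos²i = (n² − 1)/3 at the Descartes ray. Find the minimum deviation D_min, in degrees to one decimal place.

138.4°

cos²i = (1.78490 − 1)/3 = 0.26163; i = arccos(0.51150) = 59.236°.
sin r = sin 59.236°/1.336 = 0.64318; r = 40.029°.
D_min = 2·59.236° − 4·40.029° + 180° = 138.356°.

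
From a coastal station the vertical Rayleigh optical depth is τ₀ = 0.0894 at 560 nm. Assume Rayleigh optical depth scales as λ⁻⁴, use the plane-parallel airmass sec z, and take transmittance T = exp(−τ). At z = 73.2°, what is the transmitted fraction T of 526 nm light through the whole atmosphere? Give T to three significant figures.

sec 73.2° = 3.4598.
τ = 0.0894 × (560/526)⁴ × 3.4598 = 0.0894 × 1.2847 × 3.4598 = 0.3974.
T = exp(−0.3974) = 0.6721.

0.672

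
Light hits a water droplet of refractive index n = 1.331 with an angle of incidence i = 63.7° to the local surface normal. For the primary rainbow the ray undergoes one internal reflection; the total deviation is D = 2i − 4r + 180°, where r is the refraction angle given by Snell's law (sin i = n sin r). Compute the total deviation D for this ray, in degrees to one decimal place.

sin r = sin 63.7° / 1.331 = 0.8965/1.331 = 0.6735; r = 42.34°.
D = 2·63.7° − 4·42.34° + 180° = 127.40° − 169.36° + 180° = 138.04°.

138.0°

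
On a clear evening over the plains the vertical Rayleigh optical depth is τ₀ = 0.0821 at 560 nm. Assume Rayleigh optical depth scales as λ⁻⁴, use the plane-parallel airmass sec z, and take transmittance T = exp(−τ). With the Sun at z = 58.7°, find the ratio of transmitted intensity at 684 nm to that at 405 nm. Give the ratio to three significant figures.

1.66

Airmass: sec 58.7° = 1.9249.
τ(684 nm) = 0.0821 × (560/684)⁴ × 1.9249 = 0.0821 × 0.4493 × 1.9249 = 0.0710.
τ(405 nm) = 0.0821 × (560/405)⁴ × 1.9249 = 0.0821 × 3.6554 × 1.9249 = 0.5777.
T(684)/T(405) = exp(τ_B − τ_A) = exp(0.5067) = 1.6597.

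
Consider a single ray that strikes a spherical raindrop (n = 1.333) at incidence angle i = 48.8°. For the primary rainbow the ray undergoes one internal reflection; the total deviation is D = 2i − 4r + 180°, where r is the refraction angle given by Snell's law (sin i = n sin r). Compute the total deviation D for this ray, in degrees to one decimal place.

sin r = sin 48.8° / 1.333 = 0.7524/1.333 = 0.5645; r = 34.36°.
D = 2·48.8° − 4·34.36° + 180° = 97.60° − 137.46° + 180° = 140.14°.

140.1°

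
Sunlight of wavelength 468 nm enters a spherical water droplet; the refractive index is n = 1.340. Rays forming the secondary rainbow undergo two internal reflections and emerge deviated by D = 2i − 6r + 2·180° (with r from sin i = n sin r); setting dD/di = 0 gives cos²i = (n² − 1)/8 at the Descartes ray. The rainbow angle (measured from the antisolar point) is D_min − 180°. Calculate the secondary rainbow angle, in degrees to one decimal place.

52.7°

cos²i = (1.79560 − 1)/8 = 0.09945; i = arccos(0.31536) = 71.618°.
sin r = sin 71.618°/1.340 = 0.70819; r = 45.088°.
D_min = 2·71.618° − 6·45.088° + 360° = 232.709°.
Rainbow angle = D_min − 180° = 52.709°.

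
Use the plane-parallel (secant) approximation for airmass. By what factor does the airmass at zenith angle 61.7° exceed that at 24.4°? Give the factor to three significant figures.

X(61.7°)/X(24.4°) = sec 61.7° / sec 24.4° = cos 24.4° / cos 61.7° = 0.9107/0.4741 = 1.9209.

1.92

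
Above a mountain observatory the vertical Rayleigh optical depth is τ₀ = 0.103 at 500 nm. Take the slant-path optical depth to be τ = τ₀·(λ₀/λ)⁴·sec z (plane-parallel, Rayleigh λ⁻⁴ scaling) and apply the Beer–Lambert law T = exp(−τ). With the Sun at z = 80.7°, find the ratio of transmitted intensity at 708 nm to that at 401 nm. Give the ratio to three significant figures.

Airmass: sec 80.7° = 6.1880.
τ(708 nm) = 0.103 × (500/708)⁴ × 6.1880 = 0.103 × 0.2487 × 6.1880 = 0.1585.
τ(401 nm) = 0.103 × (500/401)⁴ × 6.1880 = 0.103 × 2.4171 × 6.1880 = 1.5406.
T(708)/T(401) = exp(τ_B − τ_A) = exp(1.3821) = 3.9831.

3.98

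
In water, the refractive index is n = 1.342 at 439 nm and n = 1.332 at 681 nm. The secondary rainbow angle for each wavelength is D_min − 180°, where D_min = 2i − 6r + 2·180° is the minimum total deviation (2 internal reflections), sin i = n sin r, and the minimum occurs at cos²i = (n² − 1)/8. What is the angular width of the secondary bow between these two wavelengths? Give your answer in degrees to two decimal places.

At 439 nm (n = 1.342): cos²i = 0.10012 → i = 71.554°, r = 44.981°, D_min = 233.222°, rainbow angle = 53.222°.
At 681 nm (n = 1.332): cos²i = 0.09678 → i = 71.875°, r = 45.520°, D_min = 230.628°, rainbow angle = 50.628°.
Angular width = |53.222° − 50.628°| = 2.594°.

2.59°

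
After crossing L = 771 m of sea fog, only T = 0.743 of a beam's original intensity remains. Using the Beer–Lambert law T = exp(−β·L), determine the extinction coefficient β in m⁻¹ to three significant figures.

0.000385 m⁻¹

Beer–Lambert: T = exp(−βL) ⇒ β = −ln(T)/L = −ln(0.743)/771 = 0.2971/771 = 0.0003853 m⁻¹.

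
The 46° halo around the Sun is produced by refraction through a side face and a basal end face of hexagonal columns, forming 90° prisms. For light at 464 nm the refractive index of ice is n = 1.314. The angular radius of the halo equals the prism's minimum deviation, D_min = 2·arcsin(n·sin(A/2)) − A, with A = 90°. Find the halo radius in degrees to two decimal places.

46.60°

n·sin(A/2) = 1.314 × sin 45° = 1.314 × 0.7071 = 0.9291.
D_min = 2·arcsin(0.9291) − 90° = 2 × 68.301° − 90° = 46.602°.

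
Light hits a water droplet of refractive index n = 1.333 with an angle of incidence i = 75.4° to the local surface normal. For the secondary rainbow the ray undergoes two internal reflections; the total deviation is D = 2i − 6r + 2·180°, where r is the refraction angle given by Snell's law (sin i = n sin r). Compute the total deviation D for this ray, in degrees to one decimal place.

231.5°

sin r = sin 75.4° / 1.333 = 0.9677/1.333 = 0.7260; r = 46.55°.
D = 2·75.4° − 6·46.55° + 2·180° = 150.80° − 279.29° + 360° = 231.51°.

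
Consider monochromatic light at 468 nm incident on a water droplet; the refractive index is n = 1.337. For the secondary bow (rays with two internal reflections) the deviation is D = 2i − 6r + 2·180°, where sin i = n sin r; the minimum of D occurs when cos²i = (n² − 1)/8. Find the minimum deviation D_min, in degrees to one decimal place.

cos²i = (1.78757 − 1)/8 = 0.09845; i = arccos(0.31376) = 71.714°.
sin r = sin 71.714°/1.337 = 0.71017; r = 45.249°.
D_min = 2·71.714° − 6·45.249° + 360° = 231.934°.

231.9°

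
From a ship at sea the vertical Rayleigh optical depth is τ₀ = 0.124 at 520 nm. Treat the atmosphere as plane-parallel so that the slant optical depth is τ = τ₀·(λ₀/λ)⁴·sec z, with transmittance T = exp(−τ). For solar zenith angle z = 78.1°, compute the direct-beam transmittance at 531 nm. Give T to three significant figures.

sec 78.1° = 4.8496.
τ = 0.124 × (520/531)⁴ × 4.8496 = 0.124 × 0.9197 × 4.8496 = 0.5530.
T = exp(−0.5530) = 0.5752.

0.575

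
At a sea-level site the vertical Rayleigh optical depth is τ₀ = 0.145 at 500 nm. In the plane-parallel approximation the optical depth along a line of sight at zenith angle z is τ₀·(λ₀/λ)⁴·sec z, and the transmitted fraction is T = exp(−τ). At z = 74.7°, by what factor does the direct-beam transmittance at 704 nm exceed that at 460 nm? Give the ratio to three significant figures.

Airmass: sec 74.7° = 3.7897.
τ(704 nm) = 0.145 × (500/704)⁴ × 3.7897 = 0.145 × 0.2544 × 3.7897 = 0.1398.
τ(460 nm) = 0.145 × (500/460)⁴ × 3.7897 = 0.145 × 1.3959 × 3.7897 = 0.7670.
T(704)/T(460) = exp(τ_B − τ_A) = exp(0.6272) = 1.8724.

1.87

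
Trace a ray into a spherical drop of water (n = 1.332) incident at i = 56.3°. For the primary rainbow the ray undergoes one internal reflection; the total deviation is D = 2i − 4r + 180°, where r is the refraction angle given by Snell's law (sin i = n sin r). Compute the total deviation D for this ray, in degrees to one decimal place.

sin r = sin 56.3° / 1.332 = 0.8320/1.332 = 0.6246; r = 38.65°.
D = 2·56.3° − 4·38.65° + 180° = 112.60° − 154.61° + 180° = 137.99°.

138.0°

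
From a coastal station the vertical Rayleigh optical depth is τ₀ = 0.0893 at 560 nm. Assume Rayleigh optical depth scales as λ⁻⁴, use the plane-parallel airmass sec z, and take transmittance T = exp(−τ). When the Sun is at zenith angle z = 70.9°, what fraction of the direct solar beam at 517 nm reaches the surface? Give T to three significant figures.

sec 70.9° = 3.0561.
τ = 0.0893 × (560/517)⁴ × 3.0561 = 0.0893 × 1.3765 × 3.0561 = 0.3757.
T = exp(−0.3757) = 0.6868.

0.687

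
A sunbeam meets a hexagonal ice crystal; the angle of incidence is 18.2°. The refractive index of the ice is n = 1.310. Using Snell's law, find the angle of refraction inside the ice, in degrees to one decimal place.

Snell: sin θ_r = sin θ_i / n = sin 18.2° / 1.310 = 0.3123 / 1.310 = 0.2384.
θ_r = arcsin(0.2384) = 13.79°.

13.8°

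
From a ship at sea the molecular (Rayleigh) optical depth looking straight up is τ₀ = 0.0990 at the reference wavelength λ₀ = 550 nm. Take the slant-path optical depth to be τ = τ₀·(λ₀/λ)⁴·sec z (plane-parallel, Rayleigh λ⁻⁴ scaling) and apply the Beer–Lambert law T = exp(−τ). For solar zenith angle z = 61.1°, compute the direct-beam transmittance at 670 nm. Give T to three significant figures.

0.911

sec 61.1° = 2.0692.
τ = 0.0990 × (550/670)⁴ × 2.0692 = 0.0990 × 0.4541 × 2.0692 = 0.0930.
T = exp(−0.0930) = 0.9112.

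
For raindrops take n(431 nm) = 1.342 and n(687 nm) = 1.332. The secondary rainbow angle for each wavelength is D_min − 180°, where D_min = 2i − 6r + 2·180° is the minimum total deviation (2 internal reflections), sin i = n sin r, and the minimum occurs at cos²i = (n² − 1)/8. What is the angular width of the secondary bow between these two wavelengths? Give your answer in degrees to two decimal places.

At 431 nm (n = 1.342): cos²i = 0.10012 → i = 71.554°, r = 44.981°, D_min = 233.222°, rainbow angle = 53.222°.
At 687 nm (n = 1.332): cos²i = 0.09678 → i = 71.875°, r = 45.520°, D_min = 230.628°, rainbow angle = 50.628°.
Angular width = |53.222° − 50.628°| = 2.594°.

2.59°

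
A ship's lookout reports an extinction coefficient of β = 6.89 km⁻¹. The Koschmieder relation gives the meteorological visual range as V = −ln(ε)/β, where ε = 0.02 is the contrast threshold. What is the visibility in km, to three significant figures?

0.568 km

V = −ln(0.02) / 6.89 = 3.912 / 6.89 = 0.5678 km.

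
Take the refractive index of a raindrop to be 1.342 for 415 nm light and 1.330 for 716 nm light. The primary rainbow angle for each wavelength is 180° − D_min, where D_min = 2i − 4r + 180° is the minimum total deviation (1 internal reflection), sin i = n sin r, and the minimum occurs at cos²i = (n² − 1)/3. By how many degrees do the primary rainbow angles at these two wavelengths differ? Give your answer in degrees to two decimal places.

At 415 nm (n = 1.342): cos²i = 0.26699 → i = 58.888°, r = 39.641°, D_min = 139.213°, rainbow angle = 40.787°.
At 716 nm (n = 1.330): cos²i = 0.25630 → i = 59.585°, r = 40.422°, D_min = 137.484°, rainbow angle = 42.516°.
Angular width = |40.787° − 42.516°| = 1.729°.

1.73°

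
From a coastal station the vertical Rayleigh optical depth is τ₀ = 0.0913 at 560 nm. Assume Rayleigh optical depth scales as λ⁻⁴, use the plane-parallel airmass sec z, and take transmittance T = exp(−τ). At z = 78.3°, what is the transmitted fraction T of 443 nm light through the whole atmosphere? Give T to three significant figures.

0.317

sec 78.3° = 4.9313.
τ = 0.0913 × (560/443)⁴ × 4.9313 = 0.0913 × 2.5535 × 4.9313 = 1.1497.
T = exp(−1.1497) = 0.3167.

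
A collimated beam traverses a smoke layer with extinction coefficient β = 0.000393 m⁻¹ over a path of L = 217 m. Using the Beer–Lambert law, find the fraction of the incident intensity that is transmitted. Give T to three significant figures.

τ = β·L = 0.000393 × 217 = 0.0853.
T = exp(−0.0853) = 0.9183.

0.918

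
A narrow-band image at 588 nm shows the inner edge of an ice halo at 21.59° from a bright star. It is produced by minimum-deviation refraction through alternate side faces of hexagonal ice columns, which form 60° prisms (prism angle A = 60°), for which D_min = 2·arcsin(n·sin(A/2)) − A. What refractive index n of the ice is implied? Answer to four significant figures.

Rearranging: n = sin((D_min + A)/2) / sin(A/2).
(D_min + A)/2 = (21.59° + 60°)/2 = 40.795°.
n = sin 40.795° / sin 30° = 0.6534 / 0.5000 = 1.3067.

1.307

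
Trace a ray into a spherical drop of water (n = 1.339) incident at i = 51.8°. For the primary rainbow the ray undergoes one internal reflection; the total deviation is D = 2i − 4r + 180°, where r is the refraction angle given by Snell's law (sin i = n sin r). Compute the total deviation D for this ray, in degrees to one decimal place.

139.9°

sin r = sin 51.8° / 1.339 = 0.7859/1.339 = 0.5869; r = 35.94°.
D = 2·51.8° − 4·35.94° + 180° = 103.60° − 143.75° + 180° = 139.85°.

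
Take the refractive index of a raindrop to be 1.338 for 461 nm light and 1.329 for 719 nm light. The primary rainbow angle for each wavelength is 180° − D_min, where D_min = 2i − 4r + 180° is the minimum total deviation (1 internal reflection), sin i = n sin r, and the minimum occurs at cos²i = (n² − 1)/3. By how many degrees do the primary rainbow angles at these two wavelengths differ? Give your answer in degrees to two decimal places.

1.31°

At 461 nm (n = 1.338): cos²i = 0.26341 → i = 59.120°, r = 39.899°, D_min = 138.643°, rainbow angle = 41.357°.
At 719 nm (n = 1.329): cos²i = 0.25541 → i = 59.643°, r = 40.487°, D_min = 137.337°, rainbow angle = 42.663°.
Angular width = |41.357° − 42.663°| = 1.307°.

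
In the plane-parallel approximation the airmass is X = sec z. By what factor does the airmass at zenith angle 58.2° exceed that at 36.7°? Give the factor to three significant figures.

1.52

X(58.2°)/X(36.7°) = sec 58.2° / sec 36.7° = cos 36.7° / cos 58.2° = 0.8018/0.5270 = 1.5215.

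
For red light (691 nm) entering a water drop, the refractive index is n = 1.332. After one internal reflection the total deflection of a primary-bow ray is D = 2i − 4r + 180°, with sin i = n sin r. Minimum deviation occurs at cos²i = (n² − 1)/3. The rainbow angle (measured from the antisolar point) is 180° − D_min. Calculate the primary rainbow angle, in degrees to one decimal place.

42.2°

cos²i = (1.77422 − 1)/3 = 0.25807; i = arccos(0.50801) = 59.469°.
sin r = sin 59.469°/1.332 = 0.64666; r = 40.290°.
D_min = 2·59.469° − 4·40.290° + 180° = 137.776°.
Rainbow angle = 180° − D_min = 42.224°.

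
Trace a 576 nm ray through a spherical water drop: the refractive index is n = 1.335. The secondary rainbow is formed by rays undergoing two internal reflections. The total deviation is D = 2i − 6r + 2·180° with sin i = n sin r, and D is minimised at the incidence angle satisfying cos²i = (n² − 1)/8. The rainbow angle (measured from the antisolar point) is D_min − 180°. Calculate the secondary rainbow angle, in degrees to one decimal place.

51.4°

cos²i = (1.78222 − 1)/8 = 0.09778; i = arccos(0.31269) = 71.778°.
sin r = sin 71.778°/1.335 = 0.71150; r = 45.357°.
D_min = 2·71.778° − 6·45.357° + 360° = 231.414°.
Rainbow angle = D_min − 180° = 51.414°.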